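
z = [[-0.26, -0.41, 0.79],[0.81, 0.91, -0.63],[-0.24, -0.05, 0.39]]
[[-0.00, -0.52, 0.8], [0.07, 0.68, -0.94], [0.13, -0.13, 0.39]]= z @ [[-0.41, -0.2, -0.28], [0.54, 0.66, -0.24], [0.14, -0.38, 0.79]]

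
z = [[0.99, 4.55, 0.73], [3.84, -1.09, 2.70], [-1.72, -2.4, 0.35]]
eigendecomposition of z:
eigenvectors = [[0.67+0.00j, -0.55-0.29j, -0.55+0.29j], [(-0.73+0j), -0.16-0.26j, -0.16+0.26j], [(-0.13+0j), (0.73+0j), (0.73-0j)]]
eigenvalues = [(-4.12+0j), (2.18+1.53j), (2.18-1.53j)]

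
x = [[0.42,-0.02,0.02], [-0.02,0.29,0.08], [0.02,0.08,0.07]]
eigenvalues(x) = [0.04, 0.42, 0.31]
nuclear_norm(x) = 0.78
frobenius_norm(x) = 0.53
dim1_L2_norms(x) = [0.42, 0.3, 0.11]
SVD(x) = [[-0.99,-0.12,-0.07], [0.13,-0.94,-0.31], [-0.03,-0.32,0.95]] @ diag([0.4232118823804627, 0.3144874498593326, 0.04230066776020475]) @ [[-0.99, 0.13, -0.03],[-0.12, -0.94, -0.32],[-0.07, -0.31, 0.95]]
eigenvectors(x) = [[-0.07, -0.99, 0.12], [-0.31, 0.13, 0.94], [0.95, -0.03, 0.32]]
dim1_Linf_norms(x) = [0.42, 0.29, 0.08]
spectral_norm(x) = 0.42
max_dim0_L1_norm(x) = 0.46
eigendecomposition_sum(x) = [[0.0, 0.0, -0.0], [0.0, 0.00, -0.01], [-0.00, -0.01, 0.04]] + [[0.42, -0.06, 0.01], [-0.06, 0.01, -0.0], [0.01, -0.0, 0.0]] + [[0.00, 0.03, 0.01],[0.03, 0.28, 0.09],[0.01, 0.09, 0.03]]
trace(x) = 0.78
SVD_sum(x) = [[0.42,-0.06,0.01], [-0.06,0.01,-0.00], [0.01,-0.00,0.00]] + [[0.0, 0.03, 0.01], [0.03, 0.28, 0.09], [0.01, 0.09, 0.03]] + [[0.0, 0.0, -0.00], [0.00, 0.00, -0.01], [-0.0, -0.01, 0.04]]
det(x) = 0.01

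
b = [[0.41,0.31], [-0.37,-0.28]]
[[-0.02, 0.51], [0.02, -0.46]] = b @ [[-0.64, 0.77], [0.77, 0.64]]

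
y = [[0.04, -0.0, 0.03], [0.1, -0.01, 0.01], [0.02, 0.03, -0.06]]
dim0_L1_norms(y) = [0.16, 0.04, 0.1]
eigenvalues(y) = [0.06, -0.04, -0.05]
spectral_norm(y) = 0.11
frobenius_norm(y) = 0.13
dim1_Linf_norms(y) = [0.04, 0.1, 0.06]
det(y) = 0.00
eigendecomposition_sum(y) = [[0.04, 0.01, 0.01], [0.07, 0.01, 0.02], [0.02, 0.00, 0.01]] + [[-0.05,0.05,-0.05],  [0.13,-0.13,0.13],  [0.14,-0.14,0.14]] + [[0.05, -0.06, 0.07], [-0.09, 0.11, -0.13], [-0.14, 0.16, -0.2]]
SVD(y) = [[-0.40,0.29,0.87], [-0.91,-0.04,-0.4], [-0.08,-0.96,0.28]] @ diag([0.11032537961547313, 0.07242670192310685, 0.01351604458572039]) @ [[-0.99, 0.06, -0.15], [-0.16, -0.39, 0.91], [-0.0, 0.92, 0.4]]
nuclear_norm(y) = 0.20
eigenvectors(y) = [[0.51,0.27,-0.28], [0.81,-0.65,0.53], [0.29,-0.71,0.80]]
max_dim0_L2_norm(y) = 0.11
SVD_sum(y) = [[0.04,-0.0,0.01], [0.1,-0.01,0.01], [0.01,-0.0,0.0]] + [[-0.0, -0.01, 0.02], [0.00, 0.00, -0.00], [0.01, 0.03, -0.06]] + [[-0.0, 0.01, 0.0], [0.00, -0.01, -0.00], [-0.00, 0.0, 0.00]]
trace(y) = -0.03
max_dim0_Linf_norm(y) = 0.1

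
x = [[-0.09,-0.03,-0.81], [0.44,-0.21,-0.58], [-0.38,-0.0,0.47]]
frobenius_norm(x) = 1.27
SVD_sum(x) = [[0.25, -0.09, -0.68],[0.24, -0.09, -0.67],[-0.19, 0.07, 0.53]] + [[-0.34, 0.06, -0.13], [0.21, -0.04, 0.08], [-0.17, 0.03, -0.06]] + [[-0.0, -0.0, 0.0], [-0.02, -0.08, 0.00], [-0.02, -0.1, 0.01]]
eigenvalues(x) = [0.8, -0.41, -0.22]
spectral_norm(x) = 1.17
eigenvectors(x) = [[-0.54, -0.69, -0.10], [-0.58, 0.66, 0.99], [0.61, -0.30, -0.05]]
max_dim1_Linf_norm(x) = 0.81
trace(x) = 0.17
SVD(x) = [[0.62, -0.78, 0.0], [0.61, 0.49, 0.62], [-0.49, -0.38, 0.79]] @ diag([1.1684604857021301, 0.47066551928620487, 0.13294383140179655]) @ [[0.34, -0.13, -0.93], [0.92, -0.17, 0.36], [-0.2, -0.98, 0.06]]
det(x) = 0.07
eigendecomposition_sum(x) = [[0.22, -0.01, -0.52], [0.24, -0.01, -0.56], [-0.25, 0.01, 0.59]] + [[-0.32,-0.05,-0.32], [0.30,0.04,0.3], [-0.14,-0.02,-0.14]] + [[0.01, 0.02, 0.03], [-0.1, -0.25, -0.32], [0.01, 0.01, 0.02]]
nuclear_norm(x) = 1.77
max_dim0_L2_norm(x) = 1.1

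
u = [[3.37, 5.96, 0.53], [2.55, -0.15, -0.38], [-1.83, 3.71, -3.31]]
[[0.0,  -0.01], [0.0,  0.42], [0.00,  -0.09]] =u @ [[-0.00, 0.14], [0.00, -0.07], [0.00, -0.13]]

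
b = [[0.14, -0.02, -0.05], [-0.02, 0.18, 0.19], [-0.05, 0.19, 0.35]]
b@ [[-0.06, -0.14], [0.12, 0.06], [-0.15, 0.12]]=[[-0.00, -0.03], [-0.01, 0.04], [-0.03, 0.06]]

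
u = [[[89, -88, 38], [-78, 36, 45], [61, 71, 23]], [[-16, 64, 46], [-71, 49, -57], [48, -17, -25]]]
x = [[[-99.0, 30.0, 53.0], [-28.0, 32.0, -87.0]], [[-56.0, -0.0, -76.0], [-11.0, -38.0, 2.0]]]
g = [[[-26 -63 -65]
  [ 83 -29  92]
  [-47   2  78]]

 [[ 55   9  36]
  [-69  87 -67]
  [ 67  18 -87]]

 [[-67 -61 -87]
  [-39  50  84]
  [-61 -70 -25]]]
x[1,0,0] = -56.0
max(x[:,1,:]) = 32.0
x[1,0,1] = -0.0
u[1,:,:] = [[-16, 64, 46], [-71, 49, -57], [48, -17, -25]]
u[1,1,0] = -71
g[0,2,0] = -47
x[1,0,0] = -56.0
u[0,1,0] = -78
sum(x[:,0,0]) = -155.0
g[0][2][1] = 2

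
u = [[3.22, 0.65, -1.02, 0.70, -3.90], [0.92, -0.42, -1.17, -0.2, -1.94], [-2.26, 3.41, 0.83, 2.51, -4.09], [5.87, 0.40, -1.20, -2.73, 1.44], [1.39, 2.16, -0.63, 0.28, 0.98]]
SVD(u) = [[-0.07, 0.75, -0.34, -0.13, 0.54], [-0.03, 0.29, -0.41, -0.42, -0.75], [0.63, 0.49, 0.40, 0.37, -0.27], [-0.76, 0.29, 0.26, 0.45, -0.25], [-0.13, 0.14, 0.7, -0.68, 0.06]] @ diag([8.361625910090101, 6.712717563758883, 3.355164991214412, 0.9872967701487468, 0.7661253280605803]) @ [[-0.76, 0.18, 0.2, 0.43, -0.41], [0.52, 0.37, -0.17, 0.14, -0.74], [0.05, 0.87, 0.12, 0.10, 0.46], [0.06, 0.05, 0.83, -0.50, -0.22], [0.38, -0.26, 0.48, 0.73, 0.17]]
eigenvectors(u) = [[-0.17+0.00j, (-0.4-0.28j), -0.40+0.28j, 0.37-0.04j, 0.37+0.04j], [(-0.11+0j), 0.04-0.07j, 0.04+0.07j, 0.14+0.36j, (0.14-0.36j)], [(-0.52+0j), (0.2-0.43j), (0.2+0.43j), (0.61+0j), 0.61-0.00j], [(0.83+0j), (-0.6+0j), (-0.6-0j), 0.28-0.39j, 0.28+0.39j], [-0.02+0.00j, -0.35+0.19j, -0.35-0.19j, (0.17-0.27j), (0.17+0.27j)]]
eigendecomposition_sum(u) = [[(-0.5-0j), (0.29+0j), 0.08+0.00j, (0.65-0j), -0.47+0.00j], [(-0.33-0j), (0.19+0j), 0.05+0.00j, (0.43-0j), -0.32+0.00j], [-1.54-0.00j, (0.89+0j), (0.23+0j), (1.99-0j), -1.45+0.00j], [2.43+0.00j, -1.41-0.00j, -0.37-0.00j, -3.15+0.00j, (2.29-0j)], [(-0.05-0j), 0.03+0.00j, 0.01+0.00j, 0.07-0.00j, -0.05+0.00j]] + [[(1.94+0.76j), -1.12+0.56j, (-0.42-0.75j), -0.05-0.22j, -1.73+0.95j], [-0.09+0.31j, (-0.1-0.16j), (0.11-0.07j), 0.03-0.01j, -0.17-0.25j], [(-0.37+2.01j), (-0.74-0.97j), 0.65-0.54j, 0.20-0.09j, -1.23-1.50j], [(2.49-0.64j), (-0.72+1.37j), -0.96-0.45j, -0.21-0.18j, -1.06+2.20j], [(1.25-1.16j), 0.01+1.02j, -0.70+0.04j, -0.18-0.04j, (0.08+1.62j)]] + [[(1.94-0.76j), (-1.12-0.56j), (-0.42+0.75j), -0.05+0.22j, (-1.73-0.95j)], [-0.09-0.31j, -0.10+0.16j, (0.11+0.07j), (0.03+0.01j), -0.17+0.25j], [-0.37-2.01j, (-0.74+0.97j), 0.65+0.54j, (0.2+0.09j), -1.23+1.50j], [(2.49+0.64j), -0.72-1.37j, (-0.96+0.45j), -0.21+0.18j, -1.06-2.20j], [1.25+1.16j, (0.01-1.02j), (-0.7-0.04j), -0.18+0.04j, 0.08-1.62j]] + [[(-0.08-0.74j), 1.30+0.53j, -0.13+0.69j, (0.08+0.37j), (0.02+0.65j)], [(0.72-0.27j), (-0.21+1.43j), (-0.72+0.04j), (-0.35+0.17j), (-0.64+0.19j)], [(0.01-1.21j), (2+1.12j), -0.35+1.09j, (0.06+0.62j), -0.09+1.06j], [(-0.77-0.56j), (1.62-0.78j), 0.54+0.72j, 0.42+0.24j, (0.63+0.54j)], [(-0.53-0.34j), 1.05-0.57j, 0.38+0.46j, 0.29+0.15j, (0.44+0.33j)]] + [[-0.08+0.74j,1.30-0.53j,-0.13-0.69j,0.08-0.37j,(0.02-0.65j)], [(0.72+0.27j),-0.21-1.43j,(-0.72-0.04j),-0.35-0.17j,(-0.64-0.19j)], [0.01+1.21j,2.00-1.12j,(-0.35-1.09j),0.06-0.62j,-0.09-1.06j], [(-0.77+0.56j),(1.62+0.78j),0.54-0.72j,0.42-0.24j,(0.63-0.54j)], [(-0.53+0.34j),(1.05+0.57j),(0.38-0.46j),0.29-0.15j,(0.44-0.33j)]]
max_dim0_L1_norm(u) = 13.66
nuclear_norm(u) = 20.18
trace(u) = 1.88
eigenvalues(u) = [(-3.27+0j), (2.35+1.49j), (2.35-1.49j), (0.23+2.36j), (0.23-2.36j)]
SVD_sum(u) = [[0.47, -0.11, -0.12, -0.27, 0.26],[0.22, -0.05, -0.06, -0.13, 0.12],[-3.99, 0.96, 1.03, 2.25, -2.16],[4.84, -1.17, -1.25, -2.73, 2.62],[0.81, -0.20, -0.21, -0.46, 0.44]] + [[2.65,1.86,-0.86,0.71,-3.74], [1.01,0.71,-0.33,0.27,-1.42], [1.72,1.21,-0.56,0.46,-2.43], [1.03,0.73,-0.34,0.28,-1.46], [0.49,0.35,-0.16,0.13,-0.7]] + [[-0.05, -0.98, -0.13, -0.11, -0.52], [-0.06, -1.2, -0.16, -0.13, -0.63], [0.06, 1.17, 0.16, 0.13, 0.61], [0.04, 0.77, 0.1, 0.09, 0.4], [0.11, 2.06, 0.28, 0.23, 1.08]] + [[-0.01,-0.01,-0.1,0.06,0.03], [-0.03,-0.02,-0.35,0.21,0.09], [0.02,0.02,0.30,-0.18,-0.08], [0.03,0.02,0.37,-0.22,-0.1], [-0.04,-0.04,-0.56,0.34,0.15]] + [[0.16, -0.11, 0.20, 0.30, 0.07], [-0.22, 0.15, -0.27, -0.42, -0.1], [-0.08, 0.05, -0.10, -0.15, -0.03], [-0.07, 0.05, -0.09, -0.14, -0.03], [0.02, -0.01, 0.02, 0.04, 0.01]]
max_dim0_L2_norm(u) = 7.26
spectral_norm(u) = 8.36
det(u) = -142.45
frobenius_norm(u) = 11.30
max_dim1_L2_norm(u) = 6.75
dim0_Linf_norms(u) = [5.87, 3.41, 1.2, 2.73, 4.09]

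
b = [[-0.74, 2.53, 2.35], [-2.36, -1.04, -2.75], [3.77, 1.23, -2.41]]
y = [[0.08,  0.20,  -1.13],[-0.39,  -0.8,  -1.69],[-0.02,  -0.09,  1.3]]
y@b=[[-4.79, -1.40, 2.36], [-4.19, -2.23, 5.36], [5.13, 1.64, -2.93]]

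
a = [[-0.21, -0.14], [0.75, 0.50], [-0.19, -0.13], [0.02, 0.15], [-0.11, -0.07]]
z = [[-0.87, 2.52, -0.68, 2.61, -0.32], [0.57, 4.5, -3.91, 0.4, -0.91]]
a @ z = [[0.10, -1.16, 0.69, -0.60, 0.19],[-0.37, 4.14, -2.46, 2.16, -0.70],[0.09, -1.06, 0.64, -0.55, 0.18],[0.07, 0.73, -0.60, 0.11, -0.14],[0.06, -0.59, 0.35, -0.32, 0.1]]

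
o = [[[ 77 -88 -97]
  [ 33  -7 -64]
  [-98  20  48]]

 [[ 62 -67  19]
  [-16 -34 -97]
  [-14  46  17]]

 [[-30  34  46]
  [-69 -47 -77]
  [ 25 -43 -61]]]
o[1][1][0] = -16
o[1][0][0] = 62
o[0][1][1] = -7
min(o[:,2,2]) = -61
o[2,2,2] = -61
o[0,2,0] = -98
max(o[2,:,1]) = 34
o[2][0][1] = 34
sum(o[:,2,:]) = -60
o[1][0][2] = 19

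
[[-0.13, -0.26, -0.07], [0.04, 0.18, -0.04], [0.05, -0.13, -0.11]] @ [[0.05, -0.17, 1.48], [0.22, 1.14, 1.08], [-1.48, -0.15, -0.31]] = [[0.04, -0.26, -0.45], [0.1, 0.20, 0.27], [0.14, -0.14, -0.03]]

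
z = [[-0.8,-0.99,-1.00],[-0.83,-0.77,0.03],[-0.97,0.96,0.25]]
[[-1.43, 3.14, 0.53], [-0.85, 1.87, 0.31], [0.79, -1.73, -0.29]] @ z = [[-1.98, -0.49, 1.66],[-1.17, -0.3, 0.98],[1.09, 0.27, -0.91]]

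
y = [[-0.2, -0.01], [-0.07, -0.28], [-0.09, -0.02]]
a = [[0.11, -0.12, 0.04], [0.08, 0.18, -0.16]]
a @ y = [[-0.02, 0.03], [-0.01, -0.05]]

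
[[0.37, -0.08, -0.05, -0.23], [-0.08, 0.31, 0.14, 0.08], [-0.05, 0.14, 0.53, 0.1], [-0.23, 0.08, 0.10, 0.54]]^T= [[0.37, -0.08, -0.05, -0.23], [-0.08, 0.31, 0.14, 0.08], [-0.05, 0.14, 0.53, 0.1], [-0.23, 0.08, 0.1, 0.54]]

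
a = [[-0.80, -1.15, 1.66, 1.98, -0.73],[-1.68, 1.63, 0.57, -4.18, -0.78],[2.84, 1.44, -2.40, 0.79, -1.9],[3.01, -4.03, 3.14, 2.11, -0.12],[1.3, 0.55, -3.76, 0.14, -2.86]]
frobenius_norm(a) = 10.82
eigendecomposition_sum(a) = [[0.97+0.00j, (-1.09-0j), 0.62+0.00j, 1.41-0.00j, (-0.12-0j)], [-2.17+0.00j, 2.44+0.00j, (-1.38+0j), -3.13+0.00j, 0.27+0.00j], [0.17+0.00j, (-0.19-0j), (0.11+0j), (0.25-0j), -0.02-0.00j], [(2.46+0j), -2.77-0.00j, 1.56+0.00j, (3.55-0j), (-0.31-0j)], [(-0.02+0j), (0.03+0j), -0.01+0.00j, -0.03+0.00j, 0j]] + [[(0.19+0j), (0.14-0j), (0.3+0j), 0.03-0.00j, (-0.19-0j)], [(0.52+0j), (0.39-0j), 0.81+0.00j, 0.08-0.00j, -0.50-0.00j], [(0.46+0j), 0.35-0.00j, 0.72+0.00j, 0.07-0.00j, (-0.45-0j)], [0.04+0.00j, (0.03-0j), (0.07+0j), (0.01-0j), -0.04-0.00j], [-0.27+0.00j, -0.20+0.00j, -0.42+0.00j, -0.04+0.00j, 0.26+0.00j]] + [[0.05-0.00j, 0.03-0.00j, (-0.07+0j), (0.01-0j), (-0.03+0j)], [-0.53+0.00j, -0.30+0.00j, 0.72-0.00j, -0.11+0.00j, 0.26-0.00j], [(2.52-0j), 1.45-0.00j, -3.44+0.00j, 0.51-0.00j, (-1.24+0j)], [(-1.26+0j), -0.72+0.00j, 1.72-0.00j, (-0.25+0j), (0.62-0j)], [3.50-0.00j, 2.01-0.00j, (-4.79+0j), 0.71-0.00j, (-1.73+0j)]] + [[-1.01-0.19j, (-0.11-0.37j), 0.41+0.30j, 0.27-0.28j, (-0.2-0.37j)], [(0.25+1.47j), -0.45+0.34j, (0.21-0.71j), -0.51-0.23j, (-0.4+0.46j)], [-0.16+0.16j, (-0.08-0.02j), (0.11-0.04j), -0.02-0.08j, -0.09-0.01j], [(0.88+1.33j), (-0.29+0.53j), (-0.1-0.78j), -0.60-0.00j, -0.20+0.62j], [-0.96+1.43j, (-0.64-0.07j), (0.73-0.42j), -0.25-0.59j, -0.70+0.06j]] + [[(-1.01+0.19j), -0.11+0.37j, 0.41-0.30j, (0.27+0.28j), (-0.2+0.37j)], [(0.25-1.47j), -0.45-0.34j, (0.21+0.71j), -0.51+0.23j, (-0.4-0.46j)], [-0.16-0.16j, -0.08+0.02j, (0.11+0.04j), -0.02+0.08j, -0.09+0.01j], [0.88-1.33j, -0.29-0.53j, -0.10+0.78j, (-0.6+0j), (-0.2-0.62j)], [-0.96-1.43j, -0.64+0.07j, (0.73+0.42j), -0.25+0.59j, -0.70-0.06j]]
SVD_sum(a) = [[0.51, -1.36, 1.31, 1.10, 0.41], [-0.71, 1.89, -1.83, -1.53, -0.57], [-0.35, 0.93, -0.9, -0.75, -0.28], [1.32, -3.49, 3.38, 2.84, 1.05], [-0.60, 1.57, -1.52, -1.28, -0.47]] + [[-0.09, 0.01, 0.08, -0.07, 0.06], [-1.77, 0.14, 1.54, -1.28, 1.16], [2.45, -0.19, -2.13, 1.76, -1.60], [0.81, -0.06, -0.70, 0.58, -0.53], [2.40, -0.18, -2.09, 1.73, -1.57]] + [[-0.35, 0.14, -0.22, 0.49, 0.29],[1.08, -0.44, 0.68, -1.52, -0.89],[0.28, -0.11, 0.18, -0.39, -0.23],[0.88, -0.36, 0.56, -1.25, -0.73],[0.2, -0.08, 0.13, -0.29, -0.17]] + [[-0.98, -0.41, 0.15, 0.28, -1.34], [-0.31, -0.13, 0.05, 0.09, -0.42], [0.31, 0.13, -0.05, -0.09, 0.42], [0.03, 0.01, -0.00, -0.01, 0.04], [-0.59, -0.25, 0.09, 0.17, -0.81]] + [[0.11, 0.46, 0.33, 0.18, -0.14], [0.04, 0.18, 0.13, 0.07, -0.05], [0.16, 0.69, 0.5, 0.26, -0.21], [-0.03, -0.13, -0.1, -0.05, 0.04], [-0.12, -0.51, -0.37, -0.19, 0.16]]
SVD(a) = [[0.3, 0.02, -0.24, -0.80, -0.46], [-0.41, 0.45, 0.73, -0.25, -0.18], [-0.20, -0.62, 0.19, 0.25, -0.69], [0.76, -0.20, 0.60, 0.02, 0.13], [-0.34, -0.61, 0.14, -0.48, 0.51]] @ diag([7.69661994103604, 6.489409397767787, 3.0426458669345284, 2.17516672375201, 1.344121647663496]) @ [[0.23, -0.59, 0.58, 0.48, 0.18], [-0.61, 0.05, 0.53, -0.44, 0.4], [0.48, -0.2, 0.31, -0.69, -0.40], [0.56, 0.23, -0.09, -0.16, 0.77], [-0.17, -0.74, -0.54, -0.28, 0.23]]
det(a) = -444.31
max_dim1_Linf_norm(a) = 4.18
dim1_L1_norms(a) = [6.32, 8.84, 9.37, 12.41, 8.61]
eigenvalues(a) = [(7.07+0j), (1.57+0j), (-5.68+0j), (-2.64+0.18j), (-2.64-0.18j)]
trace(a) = -2.32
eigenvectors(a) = [[(0.28+0j), (-0.25+0j), (-0.01+0j), 0.14+0.32j, 0.14-0.32j],[(-0.63+0j), -0.67+0.00j, 0.12+0.00j, 0.37-0.35j, (0.37+0.35j)],[(0.05+0j), -0.60+0.00j, (-0.56+0j), 0.08+0.01j, (0.08-0.01j)],[0.72+0.00j, -0.06+0.00j, (0.28+0j), (0.21-0.5j), 0.21+0.50j],[-0.01+0.00j, 0.35+0.00j, -0.77+0.00j, (0.58+0j), (0.58-0j)]]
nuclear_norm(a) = 20.75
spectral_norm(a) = 7.70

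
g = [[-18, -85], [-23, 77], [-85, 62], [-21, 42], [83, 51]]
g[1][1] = 77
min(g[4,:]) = 51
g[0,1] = -85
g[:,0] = [-18, -23, -85, -21, 83]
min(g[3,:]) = -21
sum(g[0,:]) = -103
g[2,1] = 62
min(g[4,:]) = 51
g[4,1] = 51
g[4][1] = 51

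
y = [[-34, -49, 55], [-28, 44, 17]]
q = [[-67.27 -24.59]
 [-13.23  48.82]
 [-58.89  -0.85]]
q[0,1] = -24.59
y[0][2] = 55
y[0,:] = [-34, -49, 55]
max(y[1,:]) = 44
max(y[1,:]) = 44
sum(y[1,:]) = 33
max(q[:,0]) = -13.23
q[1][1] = 48.82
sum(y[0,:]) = -28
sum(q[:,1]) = 23.38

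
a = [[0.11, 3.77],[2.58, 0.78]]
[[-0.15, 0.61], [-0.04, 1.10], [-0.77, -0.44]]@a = [[1.56, -0.09], [2.83, 0.71], [-1.22, -3.25]]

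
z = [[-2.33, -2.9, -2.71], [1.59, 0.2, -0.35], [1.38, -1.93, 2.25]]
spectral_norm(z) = 4.79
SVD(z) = [[-0.94, 0.3, 0.16], [0.17, -0.01, 0.99], [0.30, 0.95, -0.05]] @ diag([4.792291165796049, 3.0837000719678502, 1.4457313887367207]) @ [[0.60, 0.46, 0.66], [0.20, -0.88, 0.43], [0.78, -0.13, -0.62]]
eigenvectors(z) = [[(0.81+0j),(0.81-0j),(-0.3+0j)], [-0.17-0.41j,(-0.17+0.41j),(-0.34+0j)], [-0.15-0.35j,(-0.15+0.35j),(0.89+0j)]]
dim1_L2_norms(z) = [4.6, 1.64, 3.27]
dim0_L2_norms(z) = [3.14, 3.49, 3.54]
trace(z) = 0.12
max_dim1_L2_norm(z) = 4.6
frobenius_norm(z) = 5.88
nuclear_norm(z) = 9.32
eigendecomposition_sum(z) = [[(-1.16+1.07j), (-1.72-1.12j), -1.04-0.07j],  [(0.8+0.37j), -0.21+1.12j, (0.19+0.54j)],  [0.68+0.30j, (-0.16+0.95j), (0.17+0.46j)]] + [[-1.16-1.07j, (-1.72+1.12j), (-1.04+0.07j)], [(0.8-0.37j), -0.21-1.12j, (0.19-0.54j)], [(0.68-0.3j), -0.16-0.95j, (0.17-0.46j)]] + [[-0.01-0.00j, (0.54+0j), -0.64-0.00j], [(-0.01-0j), (0.61+0j), -0.73-0.00j], [0.02+0.00j, -1.61-0.00j, 1.92+0.00j]]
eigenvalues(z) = [(-1.2+2.65j), (-1.2-2.65j), (2.52+0j)]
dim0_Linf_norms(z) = [2.33, 2.9, 2.71]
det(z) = 21.37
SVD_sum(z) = [[-2.7, -2.05, -2.97], [0.49, 0.37, 0.54], [0.86, 0.65, 0.94]] + [[0.18, -0.82, 0.40], [-0.0, 0.01, -0.01], [0.58, -2.59, 1.27]] + [[0.18, -0.03, -0.15],[1.11, -0.18, -0.88],[-0.05, 0.01, 0.04]]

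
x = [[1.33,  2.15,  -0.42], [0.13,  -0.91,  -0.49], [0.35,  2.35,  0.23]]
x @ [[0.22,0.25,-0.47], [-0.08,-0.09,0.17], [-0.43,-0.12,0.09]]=[[0.30, 0.19, -0.30], [0.31, 0.17, -0.26], [-0.21, -0.15, 0.26]]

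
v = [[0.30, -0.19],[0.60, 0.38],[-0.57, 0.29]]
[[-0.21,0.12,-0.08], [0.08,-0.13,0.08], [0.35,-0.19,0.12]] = v@[[-0.28, 0.09, -0.06], [0.64, -0.48, 0.31]]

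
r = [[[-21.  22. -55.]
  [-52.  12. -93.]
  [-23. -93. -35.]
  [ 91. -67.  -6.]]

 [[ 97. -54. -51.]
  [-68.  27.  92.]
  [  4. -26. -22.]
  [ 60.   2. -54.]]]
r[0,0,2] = -55.0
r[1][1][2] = 92.0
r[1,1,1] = 27.0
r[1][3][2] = -54.0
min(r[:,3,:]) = -67.0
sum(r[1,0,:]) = -8.0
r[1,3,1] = 2.0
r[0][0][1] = 22.0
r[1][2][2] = -22.0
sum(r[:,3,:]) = 26.0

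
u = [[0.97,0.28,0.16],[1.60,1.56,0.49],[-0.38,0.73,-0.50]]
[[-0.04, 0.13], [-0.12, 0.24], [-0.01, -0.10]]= u @ [[-0.03, 0.12], [-0.04, -0.00], [-0.01, 0.1]]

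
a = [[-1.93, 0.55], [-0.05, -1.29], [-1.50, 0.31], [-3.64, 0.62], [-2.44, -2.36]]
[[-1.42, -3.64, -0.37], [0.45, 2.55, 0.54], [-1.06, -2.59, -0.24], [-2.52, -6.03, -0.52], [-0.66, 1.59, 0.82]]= a@ [[0.63, 1.31, 0.07], [-0.37, -2.03, -0.42]]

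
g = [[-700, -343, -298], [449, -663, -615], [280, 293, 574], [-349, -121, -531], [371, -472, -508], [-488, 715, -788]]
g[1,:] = [449, -663, -615]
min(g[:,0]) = -700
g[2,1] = 293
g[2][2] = 574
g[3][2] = -531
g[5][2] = -788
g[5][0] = -488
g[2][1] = 293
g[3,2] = -531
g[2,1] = 293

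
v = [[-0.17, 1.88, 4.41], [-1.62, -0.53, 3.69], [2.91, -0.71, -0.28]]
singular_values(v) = [6.07, 2.97, 1.7]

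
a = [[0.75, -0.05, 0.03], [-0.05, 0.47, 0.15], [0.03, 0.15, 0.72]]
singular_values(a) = [0.79, 0.76, 0.39]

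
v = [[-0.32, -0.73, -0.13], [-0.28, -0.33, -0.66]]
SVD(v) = [[-0.72, -0.69], [-0.69, 0.72]] @ diag([1.0266974696001276, 0.47009818752755816]) @ [[0.41, 0.73, 0.54], [0.04, 0.57, -0.82]]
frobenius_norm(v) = 1.13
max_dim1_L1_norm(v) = 1.27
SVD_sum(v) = [[-0.31, -0.54, -0.4], [-0.29, -0.52, -0.38]] + [[-0.01, -0.19, 0.27],[0.01, 0.19, -0.28]]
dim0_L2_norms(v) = [0.43, 0.8, 0.67]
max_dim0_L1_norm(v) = 1.06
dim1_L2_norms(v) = [0.81, 0.79]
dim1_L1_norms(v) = [1.18, 1.27]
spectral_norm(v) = 1.03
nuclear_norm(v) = 1.50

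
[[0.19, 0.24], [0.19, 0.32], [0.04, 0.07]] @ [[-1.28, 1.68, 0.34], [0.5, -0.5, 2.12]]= [[-0.12, 0.20, 0.57],[-0.08, 0.16, 0.74],[-0.02, 0.03, 0.16]]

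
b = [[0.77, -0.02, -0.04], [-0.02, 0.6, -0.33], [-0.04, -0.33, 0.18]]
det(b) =-0.002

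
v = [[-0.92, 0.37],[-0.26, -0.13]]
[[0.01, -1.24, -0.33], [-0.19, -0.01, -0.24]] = v @ [[0.31, 0.77, 0.6], [0.81, -1.44, 0.61]]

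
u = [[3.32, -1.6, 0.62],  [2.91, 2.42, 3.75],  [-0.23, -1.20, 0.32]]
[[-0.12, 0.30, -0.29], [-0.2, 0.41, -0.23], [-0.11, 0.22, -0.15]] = u @ [[0.01,-0.01,-0.02], [0.06,-0.13,0.1], [-0.10,0.20,-0.11]]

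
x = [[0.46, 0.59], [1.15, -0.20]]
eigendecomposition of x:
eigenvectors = [[0.73, -0.44], [0.69, 0.90]]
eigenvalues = [1.02, -0.76]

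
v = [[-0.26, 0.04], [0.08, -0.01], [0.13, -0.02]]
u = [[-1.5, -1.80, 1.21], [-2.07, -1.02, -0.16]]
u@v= [[0.40,-0.07], [0.44,-0.07]]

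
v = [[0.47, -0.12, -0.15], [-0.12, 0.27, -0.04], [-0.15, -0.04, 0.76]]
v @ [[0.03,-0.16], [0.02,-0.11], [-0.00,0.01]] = [[0.01,-0.06], [0.0,-0.01], [-0.01,0.04]]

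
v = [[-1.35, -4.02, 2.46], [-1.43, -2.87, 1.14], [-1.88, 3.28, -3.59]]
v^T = [[-1.35, -1.43, -1.88], [-4.02, -2.87, 3.28], [2.46, 1.14, -3.59]]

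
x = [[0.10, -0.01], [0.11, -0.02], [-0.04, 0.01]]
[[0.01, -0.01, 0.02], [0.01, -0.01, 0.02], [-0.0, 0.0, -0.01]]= x @ [[0.07,-0.05,0.21],[-0.09,0.24,0.19]]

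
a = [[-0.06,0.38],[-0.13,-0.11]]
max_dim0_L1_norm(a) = 0.49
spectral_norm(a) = 0.40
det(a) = 0.06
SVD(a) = [[-0.97, 0.26],[0.26, 0.97]] @ diag([0.3962690889541319, 0.14131811327449262]) @ [[0.06, -1.0], [-1.0, -0.06]]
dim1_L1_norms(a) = [0.44, 0.24]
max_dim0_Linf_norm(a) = 0.38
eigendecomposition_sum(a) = [[(-0.03+0.12j), (0.19+0.07j)], [(-0.06-0.03j), (-0.05+0.11j)]] + [[(-0.03-0.12j), 0.19-0.07j],[-0.06+0.03j, (-0.05-0.11j)]]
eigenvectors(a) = [[(0.86+0j), (0.86-0j)], [-0.06+0.50j, (-0.06-0.5j)]]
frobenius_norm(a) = 0.42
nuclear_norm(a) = 0.54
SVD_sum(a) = [[-0.02,0.38], [0.01,-0.10]] + [[-0.04, -0.00], [-0.14, -0.01]]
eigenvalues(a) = [(-0.08+0.22j), (-0.08-0.22j)]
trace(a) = -0.17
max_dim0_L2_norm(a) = 0.4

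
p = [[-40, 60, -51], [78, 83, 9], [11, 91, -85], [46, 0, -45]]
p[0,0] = -40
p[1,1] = 83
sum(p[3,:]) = 1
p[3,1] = 0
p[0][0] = -40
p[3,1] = 0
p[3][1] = 0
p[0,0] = -40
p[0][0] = -40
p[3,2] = -45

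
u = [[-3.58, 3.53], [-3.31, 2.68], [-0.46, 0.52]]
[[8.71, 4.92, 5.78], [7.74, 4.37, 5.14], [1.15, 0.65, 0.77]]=u@[[-1.9, -1.07, -1.26], [0.54, 0.31, 0.36]]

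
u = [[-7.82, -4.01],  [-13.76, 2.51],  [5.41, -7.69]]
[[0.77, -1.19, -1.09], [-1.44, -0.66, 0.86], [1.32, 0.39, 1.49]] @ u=[[4.46, 2.31],[25.0, -2.5],[-7.63, -15.77]]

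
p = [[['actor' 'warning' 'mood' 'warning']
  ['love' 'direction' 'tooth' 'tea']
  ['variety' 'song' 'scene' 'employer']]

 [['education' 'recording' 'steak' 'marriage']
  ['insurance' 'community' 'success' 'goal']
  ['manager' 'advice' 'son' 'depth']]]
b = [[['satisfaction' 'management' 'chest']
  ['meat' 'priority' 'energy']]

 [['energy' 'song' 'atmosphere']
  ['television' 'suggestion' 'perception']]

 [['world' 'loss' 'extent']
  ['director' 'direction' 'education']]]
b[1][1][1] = 'suggestion'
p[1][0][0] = 'education'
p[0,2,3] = 'employer'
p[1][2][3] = 'depth'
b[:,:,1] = [['management', 'priority'], ['song', 'suggestion'], ['loss', 'direction']]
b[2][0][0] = 'world'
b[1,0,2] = 'atmosphere'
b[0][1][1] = 'priority'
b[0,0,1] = 'management'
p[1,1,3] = 'goal'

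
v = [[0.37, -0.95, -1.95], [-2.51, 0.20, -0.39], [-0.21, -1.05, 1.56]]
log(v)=[[0.70+1.30j,  (0.09+1.07j),  -0.47+0.87j], [(-0.3+1.74j),  0.68+1.42j,  0.40+1.17j], [0.21+0.62j,  -0.24+0.51j,  0.82+0.42j]]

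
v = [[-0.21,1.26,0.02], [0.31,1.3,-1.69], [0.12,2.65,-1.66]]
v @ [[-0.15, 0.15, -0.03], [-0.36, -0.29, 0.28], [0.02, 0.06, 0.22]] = [[-0.42,  -0.40,  0.36], [-0.55,  -0.43,  -0.02], [-1.01,  -0.85,  0.37]]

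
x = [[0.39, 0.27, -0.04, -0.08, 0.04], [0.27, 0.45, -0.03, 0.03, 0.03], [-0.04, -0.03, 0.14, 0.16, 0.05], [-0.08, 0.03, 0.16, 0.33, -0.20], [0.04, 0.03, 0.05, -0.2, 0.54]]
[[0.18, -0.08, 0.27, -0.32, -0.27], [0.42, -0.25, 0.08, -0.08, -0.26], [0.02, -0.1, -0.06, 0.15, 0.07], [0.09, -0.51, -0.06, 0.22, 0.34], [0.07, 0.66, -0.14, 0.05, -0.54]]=x @[[-0.3, -0.16, 1.1, -0.97, -0.37], [1.13, -0.49, -0.54, 0.34, -0.23], [0.24, -0.24, -0.58, -0.02, 0.77], [0.01, -0.85, 0.35, 0.65, -0.06], [0.07, 0.96, -0.13, 0.39, -1.06]]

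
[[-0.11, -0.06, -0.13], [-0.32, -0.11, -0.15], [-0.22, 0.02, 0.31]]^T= [[-0.11, -0.32, -0.22], [-0.06, -0.11, 0.02], [-0.13, -0.15, 0.31]]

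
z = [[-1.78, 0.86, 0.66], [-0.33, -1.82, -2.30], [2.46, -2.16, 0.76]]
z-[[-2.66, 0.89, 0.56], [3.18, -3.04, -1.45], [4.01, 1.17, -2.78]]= [[0.88, -0.03, 0.1], [-3.51, 1.22, -0.85], [-1.55, -3.33, 3.54]]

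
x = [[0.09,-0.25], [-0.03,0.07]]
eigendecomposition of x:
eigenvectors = [[0.96, 0.93], [-0.29, 0.36]]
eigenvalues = [0.17, -0.01]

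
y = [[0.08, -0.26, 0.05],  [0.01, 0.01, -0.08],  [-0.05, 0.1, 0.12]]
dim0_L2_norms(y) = [0.09, 0.28, 0.15]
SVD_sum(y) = [[0.09,  -0.26,  0.0], [-0.0,  0.01,  -0.00], [-0.03,  0.10,  -0.00]] + [[-0.01, -0.00, 0.05],[0.01, 0.00, -0.08],[-0.02, -0.0, 0.12]] + [[0.0, 0.00, 0.0], [0.00, 0.00, 0.00], [0.00, 0.00, 0.00]]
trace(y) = 0.21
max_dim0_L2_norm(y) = 0.28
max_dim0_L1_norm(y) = 0.37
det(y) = 0.00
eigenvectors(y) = [[-0.82+0.00j, (-0.82-0j), 0.94+0.00j], [(0.11+0.27j), 0.11-0.27j, 0.30+0.00j], [(0.17-0.47j), 0.17+0.47j, (0.14+0j)]]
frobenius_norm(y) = 0.33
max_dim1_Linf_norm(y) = 0.26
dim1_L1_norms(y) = [0.39, 0.1, 0.27]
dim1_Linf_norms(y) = [0.26, 0.08, 0.12]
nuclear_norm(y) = 0.45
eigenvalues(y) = [(0.1+0.12j), (0.1-0.12j), 0j]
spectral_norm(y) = 0.29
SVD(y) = [[-0.93,0.30,0.21], [0.03,-0.53,0.85], [0.37,0.79,0.48]] @ diag([0.29370195082806444, 0.15406427048268823, 0.0018342956212794325]) @ [[-0.32, 0.95, -0.01], [-0.13, -0.03, 0.99], [0.94, 0.31, 0.14]]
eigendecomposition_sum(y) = [[(0.04+0.03j),  (-0.13-0.04j),  0.02-0.11j], [0.00-0.02j,  0.00+0.05j,  (-0.04+0.01j)], [(-0.03+0.02j),  0.05-0.07j,  (0.06+0.04j)]] + [[0.04-0.03j, (-0.13+0.04j), 0.02+0.11j],[0.00+0.02j, -0.05j, (-0.04-0.01j)],[-0.03-0.02j, 0.05+0.07j, (0.06-0.04j)]] + [[0j, (0.01+0j), 0j], [0j, 0j, 0j], [0.00+0.00j, 0j, 0.00+0.00j]]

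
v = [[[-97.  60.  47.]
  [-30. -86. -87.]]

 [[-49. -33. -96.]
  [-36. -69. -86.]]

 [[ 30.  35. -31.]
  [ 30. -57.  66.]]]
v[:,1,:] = [[-30.0, -86.0, -87.0], [-36.0, -69.0, -86.0], [30.0, -57.0, 66.0]]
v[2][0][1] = 35.0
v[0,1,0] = -30.0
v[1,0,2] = -96.0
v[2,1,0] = 30.0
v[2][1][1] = -57.0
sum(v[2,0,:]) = 34.0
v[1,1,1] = -69.0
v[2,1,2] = 66.0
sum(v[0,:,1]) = -26.0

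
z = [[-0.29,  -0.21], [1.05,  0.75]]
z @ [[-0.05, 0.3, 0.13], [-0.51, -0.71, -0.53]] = [[0.12,  0.06,  0.07],  [-0.44,  -0.22,  -0.26]]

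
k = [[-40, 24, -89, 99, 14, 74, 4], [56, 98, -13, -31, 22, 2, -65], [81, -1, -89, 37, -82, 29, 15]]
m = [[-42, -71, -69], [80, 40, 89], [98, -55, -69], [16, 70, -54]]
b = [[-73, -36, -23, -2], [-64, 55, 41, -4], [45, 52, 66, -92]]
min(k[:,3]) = -31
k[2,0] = 81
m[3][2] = -54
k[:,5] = [74, 2, 29]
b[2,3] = -92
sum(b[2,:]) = 71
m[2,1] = -55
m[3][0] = 16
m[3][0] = 16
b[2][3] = -92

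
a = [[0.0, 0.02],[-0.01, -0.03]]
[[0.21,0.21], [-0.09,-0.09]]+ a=[[0.21, 0.23],[-0.1, -0.12]]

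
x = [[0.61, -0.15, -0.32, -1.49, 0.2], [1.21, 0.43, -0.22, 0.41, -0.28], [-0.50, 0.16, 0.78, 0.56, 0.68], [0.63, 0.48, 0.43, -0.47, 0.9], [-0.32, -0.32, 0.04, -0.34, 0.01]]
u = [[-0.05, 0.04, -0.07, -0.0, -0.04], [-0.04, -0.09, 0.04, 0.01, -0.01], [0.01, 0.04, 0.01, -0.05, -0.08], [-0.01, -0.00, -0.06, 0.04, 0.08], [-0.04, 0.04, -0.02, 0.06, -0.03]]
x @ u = [[-0.02, 0.03, 0.03, -0.03, -0.12], [-0.07, -0.01, -0.09, 0.01, 0.01], [-0.01, 0.02, 0.00, 0.03, -0.02], [-0.08, 0.04, -0.01, 0.02, -0.13], [0.03, 0.02, 0.03, -0.02, -0.01]]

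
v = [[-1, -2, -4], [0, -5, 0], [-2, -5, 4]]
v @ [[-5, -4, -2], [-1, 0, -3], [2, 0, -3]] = [[-1, 4, 20], [5, 0, 15], [23, 8, 7]]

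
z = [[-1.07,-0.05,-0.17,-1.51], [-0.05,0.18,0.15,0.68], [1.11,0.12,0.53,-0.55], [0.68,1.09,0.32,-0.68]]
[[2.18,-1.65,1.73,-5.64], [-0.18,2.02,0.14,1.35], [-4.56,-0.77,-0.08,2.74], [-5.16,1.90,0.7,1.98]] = z @ [[-2.46, -1.24, -1.28, 2.66], [-2.13, 2.90, 0.59, 0.87], [-2.31, 2.17, 1.9, 1.15], [0.63, 1.63, -0.47, 1.69]]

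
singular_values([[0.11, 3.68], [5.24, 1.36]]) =[5.58, 3.43]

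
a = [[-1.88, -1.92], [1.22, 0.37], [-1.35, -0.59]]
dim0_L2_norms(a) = [2.62, 2.04]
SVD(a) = [[-0.82, -0.57], [0.37, -0.65], [-0.44, 0.51]] @ diag([3.247534260774233, 0.6857267860435059]) @ [[0.80,0.61], [-0.61,0.8]]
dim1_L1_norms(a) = [3.8, 1.59, 1.94]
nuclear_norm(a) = 3.93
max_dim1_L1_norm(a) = 3.8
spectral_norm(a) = 3.25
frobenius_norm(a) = 3.32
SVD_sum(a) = [[-2.12, -1.61], [0.95, 0.72], [-1.14, -0.87]] + [[0.24,-0.31], [0.27,-0.35], [-0.21,0.28]]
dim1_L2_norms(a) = [2.69, 1.27, 1.47]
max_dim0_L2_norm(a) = 2.62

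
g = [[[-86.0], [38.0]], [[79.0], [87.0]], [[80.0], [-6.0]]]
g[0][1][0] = 38.0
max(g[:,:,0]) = 87.0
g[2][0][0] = 80.0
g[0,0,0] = -86.0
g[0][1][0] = 38.0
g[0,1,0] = 38.0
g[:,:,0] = [[-86.0, 38.0], [79.0, 87.0], [80.0, -6.0]]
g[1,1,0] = 87.0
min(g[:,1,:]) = -6.0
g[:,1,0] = [38.0, 87.0, -6.0]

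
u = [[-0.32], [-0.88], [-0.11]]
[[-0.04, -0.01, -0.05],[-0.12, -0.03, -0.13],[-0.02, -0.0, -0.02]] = u @ [[0.14, 0.03, 0.15]]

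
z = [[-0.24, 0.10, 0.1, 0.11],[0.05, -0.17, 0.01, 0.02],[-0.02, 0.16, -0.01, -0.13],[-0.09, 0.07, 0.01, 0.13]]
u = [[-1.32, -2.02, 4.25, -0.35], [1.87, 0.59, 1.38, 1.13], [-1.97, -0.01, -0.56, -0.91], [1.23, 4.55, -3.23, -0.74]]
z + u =[[-1.56, -1.92, 4.35, -0.24], [1.92, 0.42, 1.39, 1.15], [-1.99, 0.15, -0.57, -1.04], [1.14, 4.62, -3.22, -0.61]]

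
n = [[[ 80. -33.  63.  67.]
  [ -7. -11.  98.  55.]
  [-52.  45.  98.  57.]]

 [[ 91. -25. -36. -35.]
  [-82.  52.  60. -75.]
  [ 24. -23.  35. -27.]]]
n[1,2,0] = 24.0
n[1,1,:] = [-82.0, 52.0, 60.0, -75.0]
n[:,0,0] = [80.0, 91.0]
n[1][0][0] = 91.0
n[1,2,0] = 24.0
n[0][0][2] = 63.0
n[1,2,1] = -23.0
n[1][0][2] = -36.0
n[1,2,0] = 24.0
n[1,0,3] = -35.0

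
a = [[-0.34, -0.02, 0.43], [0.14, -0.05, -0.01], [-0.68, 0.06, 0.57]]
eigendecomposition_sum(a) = [[(-0.17+0.26j), (-0.01-0.06j), (0.22-0.1j)],  [0.07+0.11j, (-0.02-0.01j), (-0-0.1j)],  [-0.34+0.15j, 0.03-0.07j, 0.29+0.03j]] + [[-0.17-0.26j, (-0.01+0.06j), (0.22+0.1j)], [0.07-0.11j, -0.02+0.01j, (-0+0.1j)], [-0.34-0.15j, (0.03+0.07j), 0.29-0.03j]] + [[-0j, (-0+0j), (-0+0j)], [-0j, (-0+0j), (-0+0j)], [0.00-0.00j, -0.00+0.00j, (-0+0j)]]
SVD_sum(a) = [[-0.4,0.02,0.37], [0.08,-0.00,-0.08], [-0.65,0.04,0.6]] + [[0.06, -0.04, 0.06], [0.06, -0.04, 0.07], [-0.03, 0.02, -0.03]] + [[0.00, 0.0, 0.0],[-0.0, -0.00, -0.0],[-0.00, -0.0, -0.00]]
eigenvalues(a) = [(0.09+0.29j), (0.09-0.29j), (-0+0j)]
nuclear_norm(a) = 1.19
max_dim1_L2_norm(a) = 0.89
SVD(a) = [[-0.52, -0.66, -0.54], [0.11, -0.68, 0.73], [-0.85, 0.32, 0.42]] @ diag([1.0453946806222125, 0.14542969235147288, 0.0004078104199215893]) @ [[0.73, -0.04, -0.68], [-0.59, 0.46, -0.67], [-0.34, -0.89, -0.31]]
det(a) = -0.00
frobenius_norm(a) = 1.06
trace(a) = 0.18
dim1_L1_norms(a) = [0.79, 0.2, 1.31]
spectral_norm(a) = 1.05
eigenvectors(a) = [[(0.52-0.34j), (0.52+0.34j), (0.34+0j)], [(-0.04-0.25j), -0.04+0.25j, (0.89+0j)], [0.74+0.00j, (0.74-0j), 0.31+0.00j]]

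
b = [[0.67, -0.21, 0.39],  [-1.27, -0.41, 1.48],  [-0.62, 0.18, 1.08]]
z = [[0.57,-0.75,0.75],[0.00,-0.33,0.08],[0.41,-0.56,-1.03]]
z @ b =[[0.87, 0.32, -0.08], [0.37, 0.15, -0.4], [1.62, -0.04, -1.78]]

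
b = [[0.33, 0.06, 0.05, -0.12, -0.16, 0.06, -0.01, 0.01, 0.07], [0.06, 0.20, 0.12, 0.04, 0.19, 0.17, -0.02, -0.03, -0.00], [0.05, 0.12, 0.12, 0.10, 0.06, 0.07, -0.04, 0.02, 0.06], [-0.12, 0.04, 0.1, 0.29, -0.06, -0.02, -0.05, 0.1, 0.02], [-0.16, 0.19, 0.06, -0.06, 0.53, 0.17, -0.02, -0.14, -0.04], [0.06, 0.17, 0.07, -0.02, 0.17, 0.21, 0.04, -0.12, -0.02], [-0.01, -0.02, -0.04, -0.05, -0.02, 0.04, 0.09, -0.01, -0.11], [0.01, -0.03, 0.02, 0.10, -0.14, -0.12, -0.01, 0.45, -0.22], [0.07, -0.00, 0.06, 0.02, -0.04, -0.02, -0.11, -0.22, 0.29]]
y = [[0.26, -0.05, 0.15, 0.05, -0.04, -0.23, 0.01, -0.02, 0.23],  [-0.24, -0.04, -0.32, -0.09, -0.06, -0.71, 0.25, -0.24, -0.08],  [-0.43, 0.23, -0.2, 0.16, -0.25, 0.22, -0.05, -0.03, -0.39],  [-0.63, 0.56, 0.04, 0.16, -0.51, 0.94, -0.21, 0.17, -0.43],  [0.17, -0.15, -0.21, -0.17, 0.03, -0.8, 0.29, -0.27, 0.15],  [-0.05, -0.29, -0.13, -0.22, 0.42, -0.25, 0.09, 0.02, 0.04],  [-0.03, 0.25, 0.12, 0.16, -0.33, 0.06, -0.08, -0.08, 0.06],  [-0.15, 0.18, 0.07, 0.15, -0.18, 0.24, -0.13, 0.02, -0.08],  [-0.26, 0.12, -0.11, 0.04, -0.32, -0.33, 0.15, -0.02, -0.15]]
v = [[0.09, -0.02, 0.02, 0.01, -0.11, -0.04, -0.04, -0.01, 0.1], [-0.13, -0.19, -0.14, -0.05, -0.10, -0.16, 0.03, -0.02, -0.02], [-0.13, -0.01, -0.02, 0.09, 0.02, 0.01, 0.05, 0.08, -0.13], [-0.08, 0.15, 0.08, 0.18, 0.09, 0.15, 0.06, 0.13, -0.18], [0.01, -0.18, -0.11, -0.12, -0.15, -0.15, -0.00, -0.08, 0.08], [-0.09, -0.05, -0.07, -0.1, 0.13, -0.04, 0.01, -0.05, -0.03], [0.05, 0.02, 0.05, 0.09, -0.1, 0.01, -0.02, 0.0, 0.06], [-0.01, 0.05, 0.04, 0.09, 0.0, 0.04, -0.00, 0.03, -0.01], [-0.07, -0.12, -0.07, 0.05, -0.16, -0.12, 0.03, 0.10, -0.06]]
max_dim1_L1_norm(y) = 3.65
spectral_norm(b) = 0.84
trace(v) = -0.18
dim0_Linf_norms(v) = [0.13, 0.19, 0.14, 0.18, 0.16, 0.16, 0.06, 0.13, 0.18]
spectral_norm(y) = 2.00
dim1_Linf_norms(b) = [0.33, 0.2, 0.12, 0.29, 0.53, 0.21, 0.11, 0.45, 0.29]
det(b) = -0.00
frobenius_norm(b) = 1.22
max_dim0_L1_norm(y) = 3.78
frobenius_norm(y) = 2.42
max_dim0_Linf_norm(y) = 0.94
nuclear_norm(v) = 1.46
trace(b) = 2.51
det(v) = -0.00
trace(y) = -0.25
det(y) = -0.00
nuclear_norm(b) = 2.53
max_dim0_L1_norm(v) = 0.86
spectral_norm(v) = 0.61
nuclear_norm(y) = 4.35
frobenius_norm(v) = 0.80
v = y @ b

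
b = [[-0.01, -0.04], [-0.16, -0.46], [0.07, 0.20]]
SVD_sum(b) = [[-0.01,-0.04], [-0.16,-0.46], [0.07,0.20]] + [[0.00, -0.00],  [-0.0, 0.0],  [0.0, -0.00]]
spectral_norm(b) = 0.53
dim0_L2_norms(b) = [0.17, 0.5]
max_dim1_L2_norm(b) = 0.49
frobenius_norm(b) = 0.53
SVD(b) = [[-0.08, 0.99], [-0.91, -0.03], [0.4, 0.12]] @ diag([0.532715859331814, 0.0037166135616945144]) @ [[0.33, 0.94], [0.94, -0.33]]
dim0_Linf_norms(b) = [0.16, 0.46]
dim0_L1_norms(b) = [0.24, 0.7]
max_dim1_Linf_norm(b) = 0.46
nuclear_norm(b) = 0.54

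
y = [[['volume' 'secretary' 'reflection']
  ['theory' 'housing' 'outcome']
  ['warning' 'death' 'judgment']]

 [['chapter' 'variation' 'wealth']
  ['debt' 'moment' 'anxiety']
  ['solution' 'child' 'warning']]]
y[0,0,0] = 'volume'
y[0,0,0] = 'volume'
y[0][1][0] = 'theory'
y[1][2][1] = 'child'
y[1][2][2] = 'warning'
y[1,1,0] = 'debt'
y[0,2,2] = 'judgment'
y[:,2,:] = [['warning', 'death', 'judgment'], ['solution', 'child', 'warning']]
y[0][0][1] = 'secretary'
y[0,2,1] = 'death'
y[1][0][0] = 'chapter'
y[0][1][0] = 'theory'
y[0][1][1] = 'housing'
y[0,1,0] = 'theory'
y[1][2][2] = 'warning'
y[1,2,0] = 'solution'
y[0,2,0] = 'warning'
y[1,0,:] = ['chapter', 'variation', 'wealth']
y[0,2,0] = 'warning'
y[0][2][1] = 'death'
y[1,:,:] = [['chapter', 'variation', 'wealth'], ['debt', 'moment', 'anxiety'], ['solution', 'child', 'warning']]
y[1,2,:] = ['solution', 'child', 'warning']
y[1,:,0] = ['chapter', 'debt', 'solution']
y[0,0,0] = 'volume'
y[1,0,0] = 'chapter'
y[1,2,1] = 'child'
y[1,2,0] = 'solution'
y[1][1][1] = 'moment'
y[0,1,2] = 'outcome'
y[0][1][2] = 'outcome'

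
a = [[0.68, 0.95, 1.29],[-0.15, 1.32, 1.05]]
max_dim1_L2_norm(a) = 1.74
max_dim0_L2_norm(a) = 1.66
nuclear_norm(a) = 3.00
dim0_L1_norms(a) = [0.83, 2.27, 2.34]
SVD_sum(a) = [[0.28,1.15,1.19], [0.27,1.11,1.15]] + [[0.40, -0.20, 0.1], [-0.42, 0.21, -0.1]]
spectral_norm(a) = 2.34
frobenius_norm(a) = 2.43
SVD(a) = [[-0.72, -0.70], [-0.70, 0.72]] @ diag([2.335808640224516, 0.663624891224324]) @ [[-0.16, -0.69, -0.71],[-0.88, 0.43, -0.22]]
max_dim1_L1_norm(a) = 2.92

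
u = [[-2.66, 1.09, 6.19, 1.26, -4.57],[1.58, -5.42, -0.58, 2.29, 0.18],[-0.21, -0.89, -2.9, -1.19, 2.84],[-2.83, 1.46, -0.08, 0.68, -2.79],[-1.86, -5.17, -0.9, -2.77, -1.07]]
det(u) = 1062.19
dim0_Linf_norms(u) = [2.83, 5.42, 6.19, 2.77, 4.57]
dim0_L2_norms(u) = [4.59, 7.76, 6.92, 4.05, 6.16]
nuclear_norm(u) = 25.85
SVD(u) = [[-0.79, 0.35, 0.09, -0.24, -0.44], [0.29, 0.6, 0.63, 0.37, -0.14], [0.39, -0.11, -0.29, 0.03, -0.87], [-0.30, 0.04, -0.40, 0.86, 0.02], [0.22, 0.71, -0.59, -0.23, 0.19]] @ diag([9.977499296389077, 7.217237337005903, 4.825229392533447, 2.695917133488724, 1.133924658289338]) @ [[0.29, -0.44, -0.64, -0.16, 0.54], [-0.19, -0.89, 0.21, -0.00, -0.37], [0.63, -0.12, 0.32, 0.68, 0.14], [-0.29, 0.06, -0.62, 0.65, -0.33], [0.62, 0.08, -0.26, -0.31, -0.67]]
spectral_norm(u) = 9.98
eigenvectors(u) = [[(-0.19+0.5j), -0.19-0.50j, 0.19+0.00j, 0.61+0.00j, (0.61-0j)], [0.61+0.00j, 0.61-0.00j, (0.21+0j), 0.10+0.02j, 0.10-0.02j], [0.01-0.17j, (0.01+0.17j), -0.44+0.00j, -0.13+0.42j, -0.13-0.42j], [(-0.2+0.27j), -0.20-0.27j, (0.59+0j), -0.23+0.22j, -0.23-0.22j], [(0.23+0.38j), 0.23-0.38j, (-0.62+0j), (-0.48+0.3j), -0.48-0.30j]]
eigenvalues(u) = [(-6.6+2.58j), (-6.6-2.58j), (3.26+0j), (-0.71+2.45j), (-0.71-2.45j)]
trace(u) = -11.37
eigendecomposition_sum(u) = [[(-1.41+0.27j), 0.10-2.68j, (1.72+0.21j), -0.45+0.48j, -2.04-0.51j], [(0.85+1.4j), -2.91+0.96j, -0.45-1.92j, 0.69+0.29j, 0.26+2.38j], [0.41-0.21j, 0.20+0.83j, (-0.54+0.08j), 0.10-0.19j, (0.67-0.02j)], [(-0.89-0.09j), 0.54-1.59j, 0.99+0.43j, -0.36+0.21j, -1.13-0.67j], [-0.56+1.06j, -1.70-1.46j, (1.03-1.01j), (0.08+0.54j), -1.39+1.06j]] + [[(-1.41-0.27j), 0.10+2.68j, 1.72-0.21j, -0.45-0.48j, (-2.04+0.51j)], [(0.85-1.4j), -2.91-0.96j, (-0.45+1.92j), (0.69-0.29j), (0.26-2.38j)], [0.41+0.21j, 0.20-0.83j, -0.54-0.08j, 0.10+0.19j, (0.67+0.02j)], [-0.89+0.09j, 0.54+1.59j, (0.99-0.43j), (-0.36-0.21j), (-1.13+0.67j)], [-0.56-1.06j, -1.70+1.46j, (1.03+1.01j), 0.08-0.54j, (-1.39-1.06j)]] + [[(-0.1-0j), (0.28-0j), (-0.09-0j), (0.57-0j), -0.31+0.00j], [(-0.11-0j), 0.31-0.00j, -0.10-0.00j, 0.63-0.00j, -0.34+0.00j], [(0.23+0j), (-0.65+0j), (0.2+0j), -1.33+0.00j, 0.72-0.00j], [(-0.31-0j), (0.88-0j), -0.28-0.00j, (1.82-0j), (-0.99+0j)], [(0.33+0j), -0.92+0.00j, 0.29+0.00j, -1.89+0.00j, (1.02-0j)]] + [[0.13+0.88j, 0.31+0.38j, (1.42+1.02j), 0.80-0.22j, -0.09-0.54j], [(-0+0.15j), 0.04+0.07j, 0.21+0.20j, (0.14-0.02j), -0.00-0.09j], [-0.63-0.11j, (-0.33+0.13j), -1.01+0.75j, -0.02+0.59j, (0.39+0.05j)], [-0.36-0.28j, (-0.25-0.03j), (-0.89+0.14j), -0.21+0.37j, (0.23+0.17j)], [-0.54-0.63j, (-0.43-0.14j), (-1.63-0.09j), (-0.52+0.57j), 0.34+0.38j]] + [[0.13-0.88j,  (0.31-0.38j),  (1.42-1.02j),  (0.8+0.22j),  (-0.09+0.54j)],  [-0.00-0.15j,  0.04-0.07j,  (0.21-0.2j),  (0.14+0.02j),  -0.00+0.09j],  [(-0.63+0.11j),  -0.33-0.13j,  (-1.01-0.75j),  -0.02-0.59j,  0.39-0.05j],  [-0.36+0.28j,  (-0.25+0.03j),  (-0.89-0.14j),  (-0.21-0.37j),  (0.23-0.17j)],  [(-0.54+0.63j),  -0.43+0.14j,  (-1.63+0.09j),  (-0.52-0.57j),  (0.34-0.38j)]]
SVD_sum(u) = [[-2.32,3.44,5.01,1.25,-4.25], [0.87,-1.28,-1.87,-0.47,1.58], [1.15,-1.7,-2.48,-0.62,2.10], [-0.89,1.33,1.93,0.48,-1.64], [0.63,-0.94,-1.37,-0.34,1.16]] + [[-0.48, -2.22, 0.52, -0.01, -0.93], [-0.83, -3.81, 0.89, -0.01, -1.59], [0.16, 0.72, -0.17, 0.00, 0.30], [-0.05, -0.23, 0.05, -0.0, -0.10], [-0.99, -4.56, 1.06, -0.01, -1.90]] + [[0.26, -0.05, 0.13, 0.28, 0.06], [1.94, -0.37, 0.98, 2.07, 0.41], [-0.88, 0.17, -0.45, -0.94, -0.19], [-1.22, 0.23, -0.62, -1.3, -0.26], [-1.82, 0.35, -0.93, -1.94, -0.39]] + [[0.19, -0.04, 0.40, -0.42, 0.22], [-0.29, 0.06, -0.62, 0.65, -0.33], [-0.03, 0.01, -0.06, 0.06, -0.03], [-0.68, 0.13, -1.44, 1.51, -0.78], [0.18, -0.04, 0.39, -0.41, 0.21]] + [[-0.31, -0.04, 0.13, 0.16, 0.33], [-0.1, -0.01, 0.04, 0.05, 0.11], [-0.61, -0.08, 0.25, 0.31, 0.65], [0.02, 0.00, -0.01, -0.01, -0.02], [0.14, 0.02, -0.06, -0.07, -0.14]]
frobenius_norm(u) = 13.55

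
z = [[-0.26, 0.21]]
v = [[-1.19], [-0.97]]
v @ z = [[0.31, -0.25], [0.25, -0.2]]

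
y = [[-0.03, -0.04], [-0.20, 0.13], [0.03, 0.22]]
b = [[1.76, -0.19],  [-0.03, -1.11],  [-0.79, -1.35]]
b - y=[[1.79, -0.15],[0.17, -1.24],[-0.82, -1.57]]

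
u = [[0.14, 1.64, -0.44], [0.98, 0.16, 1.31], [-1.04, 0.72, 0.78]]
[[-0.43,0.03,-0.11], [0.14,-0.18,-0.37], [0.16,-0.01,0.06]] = u @ [[-0.12, -0.06, -0.20],[-0.19, -0.0, -0.08],[0.22, -0.09, -0.12]]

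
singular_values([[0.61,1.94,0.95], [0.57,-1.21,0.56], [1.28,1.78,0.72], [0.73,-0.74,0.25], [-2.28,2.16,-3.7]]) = [5.1, 3.25, 0.77]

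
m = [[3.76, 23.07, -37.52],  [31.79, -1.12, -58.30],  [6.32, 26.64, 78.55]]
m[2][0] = 6.32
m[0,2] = -37.52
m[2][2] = 78.55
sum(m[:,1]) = 48.59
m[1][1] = -1.12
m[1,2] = -58.3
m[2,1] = 26.64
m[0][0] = 3.76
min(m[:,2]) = -58.3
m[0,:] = [3.76, 23.07, -37.52]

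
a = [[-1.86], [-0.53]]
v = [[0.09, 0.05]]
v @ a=[[-0.19]]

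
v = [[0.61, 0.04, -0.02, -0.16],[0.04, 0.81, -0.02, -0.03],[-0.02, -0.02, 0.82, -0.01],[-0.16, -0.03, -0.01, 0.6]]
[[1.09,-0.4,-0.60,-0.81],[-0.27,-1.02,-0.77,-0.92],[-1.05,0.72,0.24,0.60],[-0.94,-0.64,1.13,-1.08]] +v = [[1.70, -0.36, -0.62, -0.97],[-0.23, -0.21, -0.79, -0.95],[-1.07, 0.70, 1.06, 0.59],[-1.10, -0.67, 1.12, -0.48]]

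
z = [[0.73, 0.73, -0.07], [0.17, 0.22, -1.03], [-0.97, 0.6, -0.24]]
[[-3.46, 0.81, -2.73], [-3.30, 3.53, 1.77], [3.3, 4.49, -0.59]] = z @ [[-4.20, -2.07, -0.76], [-0.31, 2.88, -3.22], [2.44, -3.15, -2.53]]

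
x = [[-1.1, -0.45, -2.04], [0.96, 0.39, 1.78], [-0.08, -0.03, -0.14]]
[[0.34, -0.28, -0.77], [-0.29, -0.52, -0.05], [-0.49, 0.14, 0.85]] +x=[[-0.76, -0.73, -2.81], [0.67, -0.13, 1.73], [-0.57, 0.11, 0.71]]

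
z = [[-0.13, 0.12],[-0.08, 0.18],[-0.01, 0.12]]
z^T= [[-0.13, -0.08, -0.01], [0.12, 0.18, 0.12]]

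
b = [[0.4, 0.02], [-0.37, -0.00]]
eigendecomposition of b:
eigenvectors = [[0.72, -0.05], [-0.70, 1.00]]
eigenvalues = [0.38, 0.02]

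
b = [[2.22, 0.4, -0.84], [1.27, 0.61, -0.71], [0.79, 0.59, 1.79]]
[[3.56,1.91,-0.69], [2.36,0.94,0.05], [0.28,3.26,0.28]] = b @ [[1.29, 1.25, -0.52], [0.51, 0.3, 1.17], [-0.58, 1.17, 0.00]]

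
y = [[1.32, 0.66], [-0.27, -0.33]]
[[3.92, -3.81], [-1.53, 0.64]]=y@[[1.11, -3.26], [3.72, 0.74]]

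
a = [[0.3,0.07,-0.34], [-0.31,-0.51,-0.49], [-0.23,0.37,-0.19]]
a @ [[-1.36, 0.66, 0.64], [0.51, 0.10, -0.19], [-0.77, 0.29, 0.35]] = [[-0.11, 0.11, 0.06], [0.54, -0.4, -0.27], [0.65, -0.17, -0.28]]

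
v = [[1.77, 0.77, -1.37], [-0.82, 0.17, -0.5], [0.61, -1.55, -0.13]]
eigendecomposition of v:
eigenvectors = [[(0.77+0j), (0.77-0j), (0.25+0j)], [-0.18+0.38j, -0.18-0.38j, (0.54+0j)], [0.11-0.47j, 0.11+0.47j, 0.81+0.00j]]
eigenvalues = [(1.39+1.23j), (1.39-1.23j), (-0.97+0j)]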